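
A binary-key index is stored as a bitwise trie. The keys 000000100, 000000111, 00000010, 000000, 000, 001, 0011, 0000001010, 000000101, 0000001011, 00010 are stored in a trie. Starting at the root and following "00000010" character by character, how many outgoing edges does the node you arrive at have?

2

Walk "00000010" from the root, arriving at one node.
Distinct next characters after "00000010": 0, 1.
That node has 2 child edges.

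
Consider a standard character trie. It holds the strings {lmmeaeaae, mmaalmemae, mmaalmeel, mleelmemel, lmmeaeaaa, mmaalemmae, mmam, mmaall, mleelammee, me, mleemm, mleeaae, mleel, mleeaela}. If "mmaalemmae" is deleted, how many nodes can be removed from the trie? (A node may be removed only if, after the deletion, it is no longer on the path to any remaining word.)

After clearing the end-marker at "mmaalemmae", prune upward until reaching a node still needed by another word.
The suffix "emmae" (5 nodes) is used only by "mmaalemmae"; the node for "mmaal" still has the child "m", so pruning stops there.
Nodes removed: 5

5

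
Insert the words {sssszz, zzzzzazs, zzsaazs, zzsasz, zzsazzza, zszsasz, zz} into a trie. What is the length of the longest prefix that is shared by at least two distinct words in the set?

The deepest shared node is where two words last agree before diverging.
"zzsaazs" and "zzsasz" agree on "zzsa" (4 characters) before diverging; nothing deeper is shared.
Longest shared-prefix length: 4

4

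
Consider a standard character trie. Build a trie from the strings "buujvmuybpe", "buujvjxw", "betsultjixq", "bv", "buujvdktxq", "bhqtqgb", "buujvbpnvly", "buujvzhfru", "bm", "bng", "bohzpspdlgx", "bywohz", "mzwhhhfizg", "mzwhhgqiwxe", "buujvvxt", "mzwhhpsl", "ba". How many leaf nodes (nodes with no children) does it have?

Leaves are exactly the stored words that no other stored word extends.
Those words: "ba", "betsultjixq", "bhqtqgb", "bm", "bng", "bohzpspdlgx", "buujvbpnvly", "buujvdktxq", "buujvjxw", "buujvmuybpe", "buujvvxt", "buujvzhfru", "bv", "bywohz", "mzwhhgqiwxe", "mzwhhhfizg", "mzwhhpsl"
Leaf count: 17

17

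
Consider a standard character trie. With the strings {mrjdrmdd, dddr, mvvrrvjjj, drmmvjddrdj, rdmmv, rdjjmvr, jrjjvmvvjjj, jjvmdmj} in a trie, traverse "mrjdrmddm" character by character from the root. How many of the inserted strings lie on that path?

Walk "mrjdrmddm" from the root; an end-of-word marker is hit whenever a stored word is a prefix of "mrjdrmddm".
Prefixes of the query that are stored words: "mrjdrmdd"
Count: 1

1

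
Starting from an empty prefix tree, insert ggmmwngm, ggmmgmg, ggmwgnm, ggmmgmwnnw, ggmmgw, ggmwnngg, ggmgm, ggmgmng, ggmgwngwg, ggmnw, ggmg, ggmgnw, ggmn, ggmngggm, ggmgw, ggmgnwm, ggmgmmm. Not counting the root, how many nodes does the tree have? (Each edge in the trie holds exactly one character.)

44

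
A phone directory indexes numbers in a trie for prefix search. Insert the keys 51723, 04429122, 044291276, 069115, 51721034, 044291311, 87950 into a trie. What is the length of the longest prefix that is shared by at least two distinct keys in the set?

7

The deepest shared node is where two words last agree before diverging.
"04429122" and "044291276" agree on "0442912" (7 characters) before diverging; nothing deeper is shared.
Longest shared-prefix length: 7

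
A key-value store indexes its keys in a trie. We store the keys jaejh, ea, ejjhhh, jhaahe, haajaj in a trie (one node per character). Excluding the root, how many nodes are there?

23

Count nodes per top-level branch (shared prefixes stored once):
  'e'-branch (ea, ejjhhh): 7 nodes
  'h'-branch (haajaj): 6 nodes
  'j'-branch (jaejh, jhaahe): 10 nodes
Sum: 23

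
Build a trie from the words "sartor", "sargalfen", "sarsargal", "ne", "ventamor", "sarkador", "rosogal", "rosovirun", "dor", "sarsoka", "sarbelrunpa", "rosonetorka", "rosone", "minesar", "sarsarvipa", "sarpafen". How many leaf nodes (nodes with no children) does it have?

Leaves are exactly the stored words that no other stored word extends.
Those words: "dor", "minesar", "ne", "rosogal", "rosonetorka", "rosovirun", "sarbelrunpa", "sargalfen", "sarkador", "sarpafen", "sarsargal", "sarsarvipa", "sarsoka", "sartor", "ventamor"
Leaf count: 15

15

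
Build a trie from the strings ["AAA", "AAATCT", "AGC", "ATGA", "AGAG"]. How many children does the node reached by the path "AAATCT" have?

0

The children of the "AAATCT" node are the distinct next characters among strings starting with "AAATCT".
No stored string extends past "AAATCT".
That node has 0 child edges.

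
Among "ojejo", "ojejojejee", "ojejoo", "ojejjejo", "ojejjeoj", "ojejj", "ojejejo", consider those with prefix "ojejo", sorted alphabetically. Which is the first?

ojejo

Words with prefix "ojejo", in lexicographic order: "ojejo", "ojejojejee", "ojejoo"
Position 1: ojejo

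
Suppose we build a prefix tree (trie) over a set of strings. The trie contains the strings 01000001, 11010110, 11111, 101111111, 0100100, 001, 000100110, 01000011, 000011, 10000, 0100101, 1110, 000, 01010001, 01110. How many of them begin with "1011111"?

Filter for entries beginning with "1011111":
Matches: "101111111"
Count: 1

1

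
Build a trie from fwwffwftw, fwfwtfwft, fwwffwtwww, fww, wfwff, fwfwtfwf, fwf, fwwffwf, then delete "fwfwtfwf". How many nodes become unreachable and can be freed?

Walk "fwfwtfwf" from the leaf back toward the root, removing each node that no remaining word uses.
Every node on "fwfwtfwf" is still needed (e.g. by "fwfwtfwft"), so nothing is freed.
Nodes removed: 0

0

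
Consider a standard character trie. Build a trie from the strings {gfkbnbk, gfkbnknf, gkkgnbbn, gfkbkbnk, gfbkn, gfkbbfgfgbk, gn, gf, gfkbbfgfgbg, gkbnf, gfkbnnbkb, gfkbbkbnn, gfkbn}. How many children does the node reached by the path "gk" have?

2

The children of the "gk" node are the distinct next characters among strings starting with "gk".
Distinct next characters after "gk": b, k.
That node has 2 child edges.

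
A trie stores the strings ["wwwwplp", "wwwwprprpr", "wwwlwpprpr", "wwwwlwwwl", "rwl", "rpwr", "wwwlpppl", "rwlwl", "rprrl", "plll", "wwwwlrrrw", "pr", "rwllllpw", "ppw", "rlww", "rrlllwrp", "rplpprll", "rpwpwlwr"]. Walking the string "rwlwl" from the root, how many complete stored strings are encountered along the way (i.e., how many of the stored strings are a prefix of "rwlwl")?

2

Traverse "rwlwl" character by character; count nodes along the way that are marked as word ends.
Prefixes of the query that are stored words: "rwl", "rwlwl"
Count: 2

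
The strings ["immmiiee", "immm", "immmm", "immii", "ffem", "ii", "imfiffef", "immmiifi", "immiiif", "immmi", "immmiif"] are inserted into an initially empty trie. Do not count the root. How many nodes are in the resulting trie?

Trie structure (* marks end of a word):
(root)
├─ f
│  └─ f
│     └─ e
│        └─ m *
└─ i
   ├─ i *
   └─ m
      ├─ f
      │  └─ i
      │     └─ f
      │        └─ f
      │           └─ e
      │              └─ f *
      └─ m
         ├─ i
         │  └─ i *
         │     └─ i
         │        └─ f *
         └─ m *
            ├─ i *
            │  └─ i
            │     ├─ e
            │     │  └─ e *
            │     └─ f *
            │        └─ i *
            └─ m *
Counting every labelled node above: 26.

26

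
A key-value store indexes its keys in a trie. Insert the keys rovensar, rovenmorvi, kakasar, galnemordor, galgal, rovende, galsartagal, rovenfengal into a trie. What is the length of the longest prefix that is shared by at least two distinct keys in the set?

Equivalently: take the maximum, over all pairs, of their longest common prefix length.
"rovende" and "rovenfengal" agree on "roven" (5 characters) before diverging; nothing deeper is shared.
Longest shared-prefix length: 5

5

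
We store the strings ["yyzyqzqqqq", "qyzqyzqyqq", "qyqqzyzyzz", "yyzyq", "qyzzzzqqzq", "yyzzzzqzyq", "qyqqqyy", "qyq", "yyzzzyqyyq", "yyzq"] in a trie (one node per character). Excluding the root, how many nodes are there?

Insert word by word; a character creates a node only if that edge doesn't already exist:
  "yyzyqzqqqq" → 10 new (y, y, z, y, q, z, q, q, q, q)
  "qyzqyzqyqq" → 10 new (q, y, z, q, y, z, q, y, q, q)
  "qyqqzyzyzz" → prefix "qy" already present; 8 new (q, q, z, y, z, y, z, z)
  "yyzyq" → prefix "yyzyq" already present; 0 new (none)
  "qyzzzzqqzq" → prefix "qyz" already present; 7 new (z, z, z, q, q, z, q)
  "yyzzzzqzyq" → prefix "yyz" already present; 7 new (z, z, z, q, z, y, q)
  "qyqqqyy" → prefix "qyqq" already present; 3 new (q, y, y)
  "qyq" → prefix "qyq" already present; 0 new (none)
  "yyzzzyqyyq" → prefix "yyzzz" already present; 5 new (y, q, y, y, q)
  "yyzq" → prefix "yyz" already present; 1 new (q)
Total nodes = 10 + 10 + 8 + 0 + 7 + 7 + 3 + 0 + 5 + 1 = 51

51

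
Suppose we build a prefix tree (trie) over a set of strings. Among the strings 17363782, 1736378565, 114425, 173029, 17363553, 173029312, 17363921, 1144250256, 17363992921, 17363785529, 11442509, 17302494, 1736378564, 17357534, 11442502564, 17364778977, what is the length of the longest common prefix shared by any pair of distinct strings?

10

Equivalently: take the maximum, over all pairs, of their longest common prefix length.
e.g. "1144250256" and "11442502564" share the prefix "1144250256" of length 10; no pair shares a longer one.
Longest shared-prefix length: 10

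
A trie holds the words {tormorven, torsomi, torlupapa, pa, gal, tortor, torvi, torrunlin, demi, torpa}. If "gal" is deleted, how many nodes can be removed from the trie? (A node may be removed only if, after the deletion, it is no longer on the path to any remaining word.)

3

A node on "gal"'s path can go only if nothing else ends at it or branches off below it.
No other word shares any prefix with "gal", so all 3 of its nodes go.
Nodes removed: 3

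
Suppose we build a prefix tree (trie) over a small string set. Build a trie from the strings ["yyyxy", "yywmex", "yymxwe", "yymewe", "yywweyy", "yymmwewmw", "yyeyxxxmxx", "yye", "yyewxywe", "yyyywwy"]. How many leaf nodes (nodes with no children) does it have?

A leaf is a node with no children — equivalently, the end of a word that is not a proper prefix of any other stored word.
Those words: "yyewxywe", "yyeyxxxmxx", "yymewe", "yymmwewmw", "yymxwe", "yywmex", "yywweyy", "yyyxy", "yyyywwy"
Leaf count: 9

9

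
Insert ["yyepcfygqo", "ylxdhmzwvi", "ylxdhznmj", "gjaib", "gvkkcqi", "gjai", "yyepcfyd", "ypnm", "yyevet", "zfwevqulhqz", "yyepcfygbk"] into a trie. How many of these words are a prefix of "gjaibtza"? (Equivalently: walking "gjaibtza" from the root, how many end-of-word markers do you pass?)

Walk "gjaibtza" from the root; an end-of-word marker is hit whenever a stored word is a prefix of "gjaibtza".
Prefixes of the query that are stored words: "gjai", "gjaib"
Count: 2

2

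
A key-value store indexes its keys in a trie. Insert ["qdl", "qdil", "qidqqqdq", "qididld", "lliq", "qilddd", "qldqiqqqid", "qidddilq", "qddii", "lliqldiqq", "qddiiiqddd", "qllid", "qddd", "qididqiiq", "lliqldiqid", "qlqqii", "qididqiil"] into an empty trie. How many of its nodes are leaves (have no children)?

Leaves are exactly the stored words that no other stored word extends.
Those words: "lliqldiqid", "lliqldiqq", "qddd", "qddiiiqddd", "qdil", "qdl", "qidddilq", "qididld", "qididqiil", "qididqiiq", "qidqqqdq", "qilddd", "qldqiqqqid", "qllid", "qlqqii"
Leaf count: 15

15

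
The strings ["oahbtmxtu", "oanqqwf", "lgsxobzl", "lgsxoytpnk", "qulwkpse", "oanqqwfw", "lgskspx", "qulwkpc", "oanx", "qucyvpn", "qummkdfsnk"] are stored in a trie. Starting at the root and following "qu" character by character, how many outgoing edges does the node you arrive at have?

3

Follow the path "qu" to its node, then look at its outgoing edges.
Characters that immediately follow "qu" among the stored strings: {c, l, m}.
That node has 3 child edges.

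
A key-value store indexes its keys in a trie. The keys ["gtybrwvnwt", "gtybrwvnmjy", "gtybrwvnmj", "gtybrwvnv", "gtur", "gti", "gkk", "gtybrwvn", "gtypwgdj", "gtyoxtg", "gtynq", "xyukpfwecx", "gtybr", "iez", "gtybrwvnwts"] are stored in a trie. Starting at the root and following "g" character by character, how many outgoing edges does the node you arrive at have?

2

Walk "g" from the root, arriving at one node.
Characters that immediately follow "g" among the stored strings: {k, t}.
That node has 2 child edges.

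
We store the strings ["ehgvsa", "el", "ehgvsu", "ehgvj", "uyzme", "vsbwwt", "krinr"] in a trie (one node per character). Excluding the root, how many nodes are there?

Trie structure (* marks end of a word):
(root)
├─ e
│  ├─ h
│  │  └─ g
│  │     └─ v
│  │        ├─ j *
│  │        └─ s
│  │           ├─ a *
│  │           └─ u *
│  └─ l *
├─ k
│  └─ r
│     └─ i
│        └─ n
│           └─ r *
├─ u
│  └─ y
│     └─ z
│        └─ m
│           └─ e *
└─ v
   └─ s
      └─ b
         └─ w
            └─ w
               └─ t *
Counting every labelled node above: 25.

25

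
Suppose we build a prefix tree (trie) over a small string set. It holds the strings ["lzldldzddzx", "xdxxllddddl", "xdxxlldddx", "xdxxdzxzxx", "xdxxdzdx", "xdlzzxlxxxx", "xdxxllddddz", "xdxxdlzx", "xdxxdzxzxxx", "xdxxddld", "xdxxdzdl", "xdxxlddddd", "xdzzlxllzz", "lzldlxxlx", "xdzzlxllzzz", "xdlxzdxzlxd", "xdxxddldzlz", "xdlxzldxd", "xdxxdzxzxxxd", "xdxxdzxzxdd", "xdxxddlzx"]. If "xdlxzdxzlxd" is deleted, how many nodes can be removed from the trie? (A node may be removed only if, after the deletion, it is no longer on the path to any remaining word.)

6

After clearing the end-marker at "xdlxzdxzlxd", prune upward until reaching a node still needed by another word.
The suffix "dxzlxd" (6 nodes) is used only by "xdlxzdxzlxd"; the node for "xdlxz" still has the child "l", so pruning stops there.
Nodes removed: 6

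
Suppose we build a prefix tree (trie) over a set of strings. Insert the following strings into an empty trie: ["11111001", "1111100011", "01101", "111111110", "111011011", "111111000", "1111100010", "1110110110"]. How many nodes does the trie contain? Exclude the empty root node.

31

Count nodes per top-level branch (shared prefixes stored once):
  '0'-branch (01101): 5 nodes
  '1'-branch (111011011, 1110110110, 1111100010, 1111100011, 11111001, 111111000, 111111110): 26 nodes
Sum: 31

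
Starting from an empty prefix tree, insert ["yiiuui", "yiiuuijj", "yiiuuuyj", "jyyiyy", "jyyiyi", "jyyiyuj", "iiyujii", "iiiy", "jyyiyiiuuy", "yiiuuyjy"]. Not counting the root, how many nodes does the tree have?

36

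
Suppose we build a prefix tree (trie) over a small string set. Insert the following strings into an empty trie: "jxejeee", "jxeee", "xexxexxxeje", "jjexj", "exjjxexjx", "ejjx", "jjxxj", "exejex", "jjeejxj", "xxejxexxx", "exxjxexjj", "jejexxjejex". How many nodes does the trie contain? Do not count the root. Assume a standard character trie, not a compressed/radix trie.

72

Trace insertions, counting only characters that open a new branch:
  "jxejeee" → 7 new (j, x, e, j, e, e, e)
  "jxeee" → prefix "jxe" already present; 2 new (e, e)
  "xexxexxxeje" → 11 new (x, e, x, x, e, x, x, x, e, j, e)
  "jjexj" → prefix "j" already present; 4 new (j, e, x, j)
  "exjjxexjx" → 9 new (e, x, j, j, x, e, x, j, x)
  "ejjx" → prefix "e" already present; 3 new (j, j, x)
  "jjxxj" → prefix "jj" already present; 3 new (x, x, j)
  "exejex" → prefix "ex" already present; 4 new (e, j, e, x)
  "jjeejxj" → prefix "jje" already present; 4 new (e, j, x, j)
  "xxejxexxx" → prefix "x" already present; 8 new (x, e, j, x, e, x, x, x)
  "exxjxexjj" → prefix "ex" already present; 7 new (x, j, x, e, x, j, j)
  "jejexxjejex" → prefix "j" already present; 10 new (e, j, e, x, x, j, e, j, e, x)
Total nodes = 7 + 2 + 11 + 4 + 9 + 3 + 3 + 4 + 4 + 8 + 7 + 10 = 72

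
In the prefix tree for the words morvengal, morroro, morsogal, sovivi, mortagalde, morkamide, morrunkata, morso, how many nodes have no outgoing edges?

Leaves are exactly the stored words that no other stored word extends.
Those words: "morkamide", "morroro", "morrunkata", "morsogal", "mortagalde", "morvengal", "sovivi"
Leaf count: 7

7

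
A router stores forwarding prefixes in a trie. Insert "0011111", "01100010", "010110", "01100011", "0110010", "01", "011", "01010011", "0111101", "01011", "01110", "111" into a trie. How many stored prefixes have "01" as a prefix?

10

Filter for entries beginning with "01":
Words under "01": 01, 01010011, 01011, 010110, 011, 01100010, 01100011, 0110010, 01110, 0111101
Count: 10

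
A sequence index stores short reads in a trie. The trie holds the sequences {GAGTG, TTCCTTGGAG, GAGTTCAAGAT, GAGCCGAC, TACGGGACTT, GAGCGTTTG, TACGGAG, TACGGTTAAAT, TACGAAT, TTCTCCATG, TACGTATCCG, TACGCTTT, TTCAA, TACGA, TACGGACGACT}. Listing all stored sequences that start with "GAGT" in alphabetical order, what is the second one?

DFS of the "GAGT" subtree visits, in order: "GAGTG", "GAGTTCAAGAT"
Position 2: GAGTTCAAGAT

GAGTTCAAGAT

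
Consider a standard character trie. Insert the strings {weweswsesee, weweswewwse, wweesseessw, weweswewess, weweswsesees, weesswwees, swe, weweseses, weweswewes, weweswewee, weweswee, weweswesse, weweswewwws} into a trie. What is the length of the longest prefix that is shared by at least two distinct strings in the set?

Equivalently: take the maximum, over all pairs, of their longest common prefix length.
e.g. "weweswsesee" and "weweswsesees" share the prefix "weweswsesee" of length 11; no pair shares a longer one.
Longest shared-prefix length: 11

11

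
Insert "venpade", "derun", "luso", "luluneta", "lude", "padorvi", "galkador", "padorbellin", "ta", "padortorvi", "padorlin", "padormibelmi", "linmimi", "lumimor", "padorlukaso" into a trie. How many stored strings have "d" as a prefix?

1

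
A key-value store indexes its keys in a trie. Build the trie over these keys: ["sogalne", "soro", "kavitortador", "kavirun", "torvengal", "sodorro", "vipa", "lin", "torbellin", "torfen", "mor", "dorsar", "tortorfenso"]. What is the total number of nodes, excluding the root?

71

Trace insertions, counting only characters that open a new branch:
  "sogalne" → 7 new (s, o, g, a, l, n, e)
  "soro" → prefix "so" already present; 2 new (r, o)
  "kavitortador" → 12 new (k, a, v, i, t, o, r, t, a, d, o, r)
  "kavirun" → prefix "kavi" already present; 3 new (r, u, n)
  "torvengal" → 9 new (t, o, r, v, e, n, g, a, l)
  "sodorro" → prefix "so" already present; 5 new (d, o, r, r, o)
  "vipa" → 4 new (v, i, p, a)
  "lin" → 3 new (l, i, n)
  "torbellin" → prefix "tor" already present; 6 new (b, e, l, l, i, n)
  "torfen" → prefix "tor" already present; 3 new (f, e, n)
  "mor" → 3 new (m, o, r)
  "dorsar" → 6 new (d, o, r, s, a, r)
  "tortorfenso" → prefix "tor" already present; 8 new (t, o, r, f, e, n, s, o)
Total nodes = 7 + 2 + 12 + 3 + 9 + 5 + 4 + 3 + 6 + 3 + 3 + 6 + 8 = 71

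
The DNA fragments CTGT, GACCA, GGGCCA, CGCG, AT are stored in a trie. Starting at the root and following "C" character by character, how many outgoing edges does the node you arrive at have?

2

The children of the "C" node are the distinct next characters among strings starting with "C".
Distinct next characters after "C": G, T.
That node has 2 child edges.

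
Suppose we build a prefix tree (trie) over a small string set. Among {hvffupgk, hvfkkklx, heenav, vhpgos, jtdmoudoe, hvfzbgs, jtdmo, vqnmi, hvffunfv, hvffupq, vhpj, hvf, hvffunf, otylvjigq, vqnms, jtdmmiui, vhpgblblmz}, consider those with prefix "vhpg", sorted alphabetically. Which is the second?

DFS of the "vhpg" subtree visits, in order: "vhpgblblmz", "vhpgos"
The 2nd is vhpgos.

vhpgos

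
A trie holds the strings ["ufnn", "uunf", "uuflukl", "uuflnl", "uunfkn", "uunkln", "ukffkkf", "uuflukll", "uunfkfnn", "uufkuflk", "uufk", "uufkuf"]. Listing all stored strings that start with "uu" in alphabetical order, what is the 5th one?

uuflukl

Words with prefix "uu", in lexicographic order: "uufk", "uufkuf", "uufkuflk", "uuflnl", "uuflukl", "uuflukll", "uunf", "uunfkfnn", "uunfkn", "uunkln"
Position 5: uuflukl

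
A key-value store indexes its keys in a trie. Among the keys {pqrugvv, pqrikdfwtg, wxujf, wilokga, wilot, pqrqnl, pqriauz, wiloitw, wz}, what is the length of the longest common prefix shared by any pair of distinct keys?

4

Equivalently: take the maximum, over all pairs, of their longest common prefix length.
e.g. "pqriauz" and "pqrikdfwtg" share the prefix "pqri" of length 4; no pair shares a longer one.
Longest shared-prefix length: 4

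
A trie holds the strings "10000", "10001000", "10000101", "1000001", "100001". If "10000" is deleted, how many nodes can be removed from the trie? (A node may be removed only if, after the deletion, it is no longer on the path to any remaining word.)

A node on "10000"'s path can go only if nothing else ends at it or branches off below it.
Every node on "10000" is still needed (e.g. by "10000101"), so nothing is freed.
Nodes removed: 0

0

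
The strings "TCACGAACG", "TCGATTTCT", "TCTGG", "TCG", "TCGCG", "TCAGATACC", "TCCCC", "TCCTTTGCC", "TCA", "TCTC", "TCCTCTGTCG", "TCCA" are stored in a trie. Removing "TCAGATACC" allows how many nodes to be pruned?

A node on "TCAGATACC"'s path can go only if nothing else ends at it or branches off below it.
The suffix "GATACC" (6 nodes) is used only by "TCAGATACC"; the node for "TCA" still has the child "C", so pruning stops there.
Nodes removed: 6

6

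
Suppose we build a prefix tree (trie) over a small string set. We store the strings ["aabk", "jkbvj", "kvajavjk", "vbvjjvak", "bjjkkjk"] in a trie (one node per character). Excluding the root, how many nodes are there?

Trace insertions, counting only characters that open a new branch:
  "aabk" → 4 new (a, a, b, k)
  "jkbvj" → 5 new (j, k, b, v, j)
  "kvajavjk" → 8 new (k, v, a, j, a, v, j, k)
  "vbvjjvak" → 8 new (v, b, v, j, j, v, a, k)
  "bjjkkjk" → 7 new (b, j, j, k, k, j, k)
Total nodes = 4 + 5 + 8 + 8 + 7 = 32

32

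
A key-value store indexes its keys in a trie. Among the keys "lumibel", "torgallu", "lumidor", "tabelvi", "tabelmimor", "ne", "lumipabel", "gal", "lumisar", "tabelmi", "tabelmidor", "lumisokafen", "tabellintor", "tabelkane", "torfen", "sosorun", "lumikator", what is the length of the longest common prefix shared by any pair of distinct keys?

The deepest shared node is where two words last agree before diverging.
e.g. "tabelmi" and "tabelmidor" share the prefix "tabelmi" of length 7; no pair shares a longer one.
Longest shared-prefix length: 7

7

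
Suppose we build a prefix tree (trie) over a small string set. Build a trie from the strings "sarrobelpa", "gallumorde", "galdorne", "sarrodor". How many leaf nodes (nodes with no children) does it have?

4

Leaves are exactly the stored words that no other stored word extends.
Those words: "galdorne", "gallumorde", "sarrobelpa", "sarrodor"
Leaf count: 4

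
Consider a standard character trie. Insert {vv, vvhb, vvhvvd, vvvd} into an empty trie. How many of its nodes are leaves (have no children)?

3

Leaves are exactly the stored words that no other stored word extends.
Those words: "vvhb", "vvhvvd", "vvvd"
Leaf count: 3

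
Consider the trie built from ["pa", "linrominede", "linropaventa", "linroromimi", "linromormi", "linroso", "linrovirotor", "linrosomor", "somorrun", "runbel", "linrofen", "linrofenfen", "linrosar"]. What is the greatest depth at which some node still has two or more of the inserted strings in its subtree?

8

The deepest shared node is where two words last agree before diverging.
e.g. "linrofen" and "linrofenfen" share the prefix "linrofen" of length 8; no pair shares a longer one.
Longest shared-prefix length: 8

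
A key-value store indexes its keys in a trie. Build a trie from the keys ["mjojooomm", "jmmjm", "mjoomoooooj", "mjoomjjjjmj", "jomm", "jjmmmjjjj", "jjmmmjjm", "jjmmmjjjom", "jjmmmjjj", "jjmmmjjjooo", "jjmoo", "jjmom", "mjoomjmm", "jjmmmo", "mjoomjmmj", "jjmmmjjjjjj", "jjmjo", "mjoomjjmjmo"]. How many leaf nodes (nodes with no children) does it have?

15

A leaf is a node with no children — equivalently, the end of a word that is not a proper prefix of any other stored word.
Those words: "jjmjo", "jjmmmjjjjjj", "jjmmmjjjom", "jjmmmjjjooo", "jjmmmjjm", "jjmmmo", "jjmom", "jjmoo", "jmmjm", "jomm", "mjojooomm", "mjoomjjjjmj", "mjoomjjmjmo", "mjoomjmmj", "mjoomoooooj"
Leaf count: 15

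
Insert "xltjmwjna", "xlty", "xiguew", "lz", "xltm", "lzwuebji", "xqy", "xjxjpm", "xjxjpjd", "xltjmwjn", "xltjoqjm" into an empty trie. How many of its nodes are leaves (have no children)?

Leaves are exactly the stored words that no other stored word extends.
Those words: "lzwuebji", "xiguew", "xjxjpjd", "xjxjpm", "xltjmwjna", "xltjoqjm", "xltm", "xlty", "xqy"
Leaf count: 9

9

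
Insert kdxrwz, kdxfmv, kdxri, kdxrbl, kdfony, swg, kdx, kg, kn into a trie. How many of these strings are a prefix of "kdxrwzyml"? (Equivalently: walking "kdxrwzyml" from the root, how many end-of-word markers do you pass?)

Traverse "kdxrwzyml" character by character; count nodes along the way that are marked as word ends.
Prefixes of the query that are stored words: "kdx", "kdxrwz"
Count: 2

2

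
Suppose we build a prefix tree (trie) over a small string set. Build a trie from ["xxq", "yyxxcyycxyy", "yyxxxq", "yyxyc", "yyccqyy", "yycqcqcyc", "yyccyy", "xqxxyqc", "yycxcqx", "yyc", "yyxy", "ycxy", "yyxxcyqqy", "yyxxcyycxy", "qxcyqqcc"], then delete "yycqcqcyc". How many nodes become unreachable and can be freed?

After clearing the end-marker at "yycqcqcyc", prune upward until reaching a node still needed by another word.
The suffix "qcqcyc" (6 nodes) is used only by "yycqcqcyc"; the node for "yyc" still has the child "c", so pruning stops there.
Nodes removed: 6

6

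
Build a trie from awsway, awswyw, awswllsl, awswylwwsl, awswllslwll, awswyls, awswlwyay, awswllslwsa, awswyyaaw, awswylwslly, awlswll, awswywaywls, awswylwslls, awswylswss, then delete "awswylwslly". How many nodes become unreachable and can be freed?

Walk "awswylwslly" from the leaf back toward the root, removing each node that no remaining word uses.
The suffix "y" (1 node) is used only by "awswylwslly"; the node for "awswylwsll" still has the child "s", so pruning stops there.
Nodes removed: 1

1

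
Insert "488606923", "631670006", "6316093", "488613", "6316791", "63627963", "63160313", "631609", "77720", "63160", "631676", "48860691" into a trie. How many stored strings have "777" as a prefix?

Traverse to the node for "777", then collect every word in that subtree.
Matches: "77720"
Count: 1

1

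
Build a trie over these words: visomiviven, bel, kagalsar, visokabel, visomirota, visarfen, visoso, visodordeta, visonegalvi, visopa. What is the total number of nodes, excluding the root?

For each word, the new-node count is its length minus the longest prefix already in the trie:
  "visomiviven" → 11 new (v, i, s, o, m, i, v, i, v, e, n)
  "bel" → 3 new (b, e, l)
  "kagalsar" → 8 new (k, a, g, a, l, s, a, r)
  "visokabel" → prefix "viso" already present; 5 new (k, a, b, e, l)
  "visomirota" → prefix "visomi" already present; 4 new (r, o, t, a)
  "visarfen" → prefix "vis" already present; 5 new (a, r, f, e, n)
  "visoso" → prefix "viso" already present; 2 new (s, o)
  "visodordeta" → prefix "viso" already present; 7 new (d, o, r, d, e, t, a)
  "visonegalvi" → prefix "viso" already present; 7 new (n, e, g, a, l, v, i)
  "visopa" → prefix "viso" already present; 2 new (p, a)
Total nodes = 11 + 3 + 8 + 5 + 4 + 5 + 2 + 7 + 7 + 2 = 54

54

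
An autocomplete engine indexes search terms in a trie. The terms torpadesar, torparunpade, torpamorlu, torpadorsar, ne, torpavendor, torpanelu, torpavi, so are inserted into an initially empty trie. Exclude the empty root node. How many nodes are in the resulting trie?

Count nodes per top-level branch (shared prefixes stored once):
  'n'-branch (ne): 2 nodes
  's'-branch (so): 2 nodes
  't'-branch (torpadesar, torpadorsar, torpamorlu, torpanelu, torparunpade, torpavendor, torpavi): 38 nodes
Sum: 42

42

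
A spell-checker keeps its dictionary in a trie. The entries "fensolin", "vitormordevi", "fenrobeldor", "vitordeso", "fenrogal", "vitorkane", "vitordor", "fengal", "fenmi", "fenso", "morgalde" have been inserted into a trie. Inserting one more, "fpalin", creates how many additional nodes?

The longest prefix of "fpalin" already in the trie is "f" (length 1).
Each of the 5 remaining characters creates one node.

5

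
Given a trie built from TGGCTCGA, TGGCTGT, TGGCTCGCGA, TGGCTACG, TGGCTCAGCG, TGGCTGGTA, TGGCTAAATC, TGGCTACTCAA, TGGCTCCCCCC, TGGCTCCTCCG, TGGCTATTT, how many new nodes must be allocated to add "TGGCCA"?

2

Walking "TGGCCA" from the root, the first 4 characters ("TGGC") follow existing edges; "C" is the first miss.
So 6 − 4 = 2 new nodes.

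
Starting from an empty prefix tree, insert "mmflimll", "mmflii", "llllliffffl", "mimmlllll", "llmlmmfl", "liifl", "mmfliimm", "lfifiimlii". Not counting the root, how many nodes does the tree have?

Count nodes per top-level branch (shared prefixes stored once):
  'l'-branch (lfifiimlii, liifl, llllliffffl, llmlmmfl): 30 nodes
  'm'-branch (mimmlllll, mmflii, mmfliimm, mmflimll): 19 nodes
Sum: 49

49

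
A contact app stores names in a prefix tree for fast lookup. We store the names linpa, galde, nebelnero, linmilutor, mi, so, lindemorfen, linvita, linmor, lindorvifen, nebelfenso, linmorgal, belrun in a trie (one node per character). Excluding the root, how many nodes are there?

Trace insertions, counting only characters that open a new branch:
  "linpa" → 5 new (l, i, n, p, a)
  "galde" → 5 new (g, a, l, d, e)
  "nebelnero" → 9 new (n, e, b, e, l, n, e, r, o)
  "linmilutor" → prefix "lin" already present; 7 new (m, i, l, u, t, o, r)
  "mi" → 2 new (m, i)
  "so" → 2 new (s, o)
  "lindemorfen" → prefix "lin" already present; 8 new (d, e, m, o, r, f, e, n)
  "linvita" → prefix "lin" already present; 4 new (v, i, t, a)
  "linmor" → prefix "linm" already present; 2 new (o, r)
  "lindorvifen" → prefix "lind" already present; 7 new (o, r, v, i, f, e, n)
  "nebelfenso" → prefix "nebel" already present; 5 new (f, e, n, s, o)
  "linmorgal" → prefix "linmor" already present; 3 new (g, a, l)
  "belrun" → 6 new (b, e, l, r, u, n)
Total nodes = 5 + 5 + 9 + 7 + 2 + 2 + 8 + 4 + 2 + 7 + 5 + 3 + 6 = 65

65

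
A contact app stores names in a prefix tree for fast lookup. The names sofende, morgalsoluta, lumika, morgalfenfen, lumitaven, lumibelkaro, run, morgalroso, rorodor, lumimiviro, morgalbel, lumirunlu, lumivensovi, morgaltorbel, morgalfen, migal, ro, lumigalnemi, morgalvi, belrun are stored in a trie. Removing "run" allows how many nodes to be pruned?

After clearing the end-marker at "run", prune upward until reaching a node still needed by another word.
The suffix "un" (2 nodes) is used only by "run"; the node for "r" still has the child "o", so pruning stops there.
Nodes removed: 2

2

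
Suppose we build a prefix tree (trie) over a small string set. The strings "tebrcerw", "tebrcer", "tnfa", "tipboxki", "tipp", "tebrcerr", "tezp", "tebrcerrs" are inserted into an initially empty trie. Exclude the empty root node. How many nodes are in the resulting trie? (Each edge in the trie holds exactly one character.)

23

Trie structure (* marks end of a word):
(root)
└─ t
   ├─ e
   │  ├─ b
   │  │  └─ r
   │  │     └─ c
   │  │        └─ e
   │  │           └─ r *
   │  │              ├─ r *
   │  │              │  └─ s *
   │  │              └─ w *
   │  └─ z
   │     └─ p *
   ├─ i
   │  └─ p
   │     ├─ b
   │     │  └─ o
   │     │     └─ x
   │     │        └─ k
   │     │           └─ i *
   │     └─ p *
   └─ n
      └─ f
         └─ a *
Counting every labelled node above: 23.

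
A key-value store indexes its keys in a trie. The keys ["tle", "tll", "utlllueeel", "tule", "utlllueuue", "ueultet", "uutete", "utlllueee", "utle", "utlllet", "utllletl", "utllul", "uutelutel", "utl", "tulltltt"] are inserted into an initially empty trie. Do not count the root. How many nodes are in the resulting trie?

Trace insertions, counting only characters that open a new branch:
  "tle" → 3 new (t, l, e)
  "tll" → prefix "tl" already present; 1 new (l)
  "utlllueeel" → 10 new (u, t, l, l, l, u, e, e, e, l)
  "tule" → prefix "t" already present; 3 new (u, l, e)
  "utlllueuue" → prefix "utlllue" already present; 3 new (u, u, e)
  "ueultet" → prefix "u" already present; 6 new (e, u, l, t, e, t)
  "uutete" → prefix "u" already present; 5 new (u, t, e, t, e)
  "utlllueee" → prefix "utlllueee" already present; 0 new (none)
  "utle" → prefix "utl" already present; 1 new (e)
  "utlllet" → prefix "utlll" already present; 2 new (e, t)
  "utllletl" → prefix "utlllet" already present; 1 new (l)
  "utllul" → prefix "utll" already present; 2 new (u, l)
  "uutelutel" → prefix "uute" already present; 5 new (l, u, t, e, l)
  "utl" → prefix "utl" already present; 0 new (none)
  "tulltltt" → prefix "tul" already present; 5 new (l, t, l, t, t)
Total nodes = 3 + 1 + 10 + 3 + 3 + 6 + 5 + 0 + 1 + 2 + 1 + 2 + 5 + 0 + 5 = 47

47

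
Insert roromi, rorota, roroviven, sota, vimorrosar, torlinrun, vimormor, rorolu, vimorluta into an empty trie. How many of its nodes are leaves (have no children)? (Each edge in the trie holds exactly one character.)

9

A leaf is a node with no children — equivalently, the end of a word that is not a proper prefix of any other stored word.
Those words: "rorolu", "roromi", "rorota", "roroviven", "sota", "torlinrun", "vimorluta", "vimormor", "vimorrosar"
Leaf count: 9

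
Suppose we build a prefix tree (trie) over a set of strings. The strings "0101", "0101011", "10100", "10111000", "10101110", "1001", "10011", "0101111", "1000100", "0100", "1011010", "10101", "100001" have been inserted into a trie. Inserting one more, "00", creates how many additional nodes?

"0" is already a path in the trie; the remaining "0" must be added.
Each of the 1 remaining characters creates one node.

1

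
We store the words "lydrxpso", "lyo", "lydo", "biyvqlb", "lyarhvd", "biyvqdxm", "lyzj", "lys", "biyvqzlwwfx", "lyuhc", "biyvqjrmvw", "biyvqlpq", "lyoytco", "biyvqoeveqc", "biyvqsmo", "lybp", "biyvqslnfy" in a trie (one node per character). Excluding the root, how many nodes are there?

Insert word by word; a character creates a node only if that edge doesn't already exist:
  "lydrxpso" → 8 new (l, y, d, r, x, p, s, o)
  "lyo" → prefix "ly" already present; 1 new (o)
  "lydo" → prefix "lyd" already present; 1 new (o)
  "biyvqlb" → 7 new (b, i, y, v, q, l, b)
  "lyarhvd" → prefix "ly" already present; 5 new (a, r, h, v, d)
  "biyvqdxm" → prefix "biyvq" already present; 3 new (d, x, m)
  "lyzj" → prefix "ly" already present; 2 new (z, j)
  "lys" → prefix "ly" already present; 1 new (s)
  "biyvqzlwwfx" → prefix "biyvq" already present; 6 new (z, l, w, w, f, x)
  "lyuhc" → prefix "ly" already present; 3 new (u, h, c)
  "biyvqjrmvw" → prefix "biyvq" already present; 5 new (j, r, m, v, w)
  "biyvqlpq" → prefix "biyvql" already present; 2 new (p, q)
  "lyoytco" → prefix "lyo" already present; 4 new (y, t, c, o)
  "biyvqoeveqc" → prefix "biyvq" already present; 6 new (o, e, v, e, q, c)
  "biyvqsmo" → prefix "biyvq" already present; 3 new (s, m, o)
  "lybp" → prefix "ly" already present; 2 new (b, p)
  "biyvqslnfy" → prefix "biyvqs" already present; 4 new (l, n, f, y)
Total nodes = 8 + 1 + 1 + 7 + 5 + 3 + 2 + 1 + 6 + 3 + 5 + 2 + 4 + 6 + 3 + 2 + 4 = 63

63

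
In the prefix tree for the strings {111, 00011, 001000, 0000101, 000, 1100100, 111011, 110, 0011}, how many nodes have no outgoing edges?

A leaf is a node with no children — equivalently, the end of a word that is not a proper prefix of any other stored word.
Those words: "0000101", "00011", "001000", "0011", "1100100", "111011"
Leaf count: 6

6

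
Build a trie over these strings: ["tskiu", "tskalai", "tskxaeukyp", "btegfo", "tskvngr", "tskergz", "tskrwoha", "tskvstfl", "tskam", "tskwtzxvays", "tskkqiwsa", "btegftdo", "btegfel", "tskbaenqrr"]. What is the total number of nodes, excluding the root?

66

Count nodes per top-level branch (shared prefixes stored once):
  'b'-branch (btegfel, btegfo, btegftdo): 11 nodes
  't'-branch (tskalai, tskam, tskbaenqrr, tskergz, tskiu, tskkqiwsa, tskrwoha, tskvngr, tskvstfl, tskwtzxvays, tskxaeukyp): 55 nodes
Sum: 66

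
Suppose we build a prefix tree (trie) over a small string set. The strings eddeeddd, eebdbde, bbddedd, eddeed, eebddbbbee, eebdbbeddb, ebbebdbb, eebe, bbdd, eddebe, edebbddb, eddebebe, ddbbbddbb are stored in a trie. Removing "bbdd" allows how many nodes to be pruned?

Walk "bbdd" from the leaf back toward the root, removing each node that no remaining word uses.
Every node on "bbdd" is still needed (e.g. by "bbddedd"), so nothing is freed.
Nodes removed: 0

0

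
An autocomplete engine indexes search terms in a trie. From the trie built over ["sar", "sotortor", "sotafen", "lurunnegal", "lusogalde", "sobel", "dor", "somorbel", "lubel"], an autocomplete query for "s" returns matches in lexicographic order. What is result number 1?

Filter for "s…" and sort: "sar", "sobel", "somorbel", "sotafen", "sotortor"
The 1st is sar.

sar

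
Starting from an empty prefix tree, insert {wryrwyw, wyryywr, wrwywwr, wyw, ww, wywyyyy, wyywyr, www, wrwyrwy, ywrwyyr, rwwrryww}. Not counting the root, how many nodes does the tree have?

Count nodes per top-level branch (shared prefixes stored once):
  'r'-branch (rwwrryww): 8 nodes
  'w'-branch (wrwyrwy, wrwywwr, wryrwyw, ww, www, wyryywr, wyw, wywyyyy, wyywyr): 32 nodes
  'y'-branch (ywrwyyr): 7 nodes
Sum: 47

47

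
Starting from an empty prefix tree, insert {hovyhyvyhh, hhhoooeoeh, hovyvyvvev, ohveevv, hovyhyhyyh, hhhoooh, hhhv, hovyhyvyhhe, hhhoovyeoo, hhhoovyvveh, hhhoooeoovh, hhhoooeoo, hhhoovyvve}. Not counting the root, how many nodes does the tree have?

Insert word by word; a character creates a node only if that edge doesn't already exist:
  "hovyhyvyhh" → 10 new (h, o, v, y, h, y, v, y, h, h)
  "hhhoooeoeh" → prefix "h" already present; 9 new (h, h, o, o, o, e, o, e, h)
  "hovyvyvvev" → prefix "hovy" already present; 6 new (v, y, v, v, e, v)
  "ohveevv" → 7 new (o, h, v, e, e, v, v)
  "hovyhyhyyh" → prefix "hovyhy" already present; 4 new (h, y, y, h)
  "hhhoooh" → prefix "hhhooo" already present; 1 new (h)
  "hhhv" → prefix "hhh" already present; 1 new (v)
  "hovyhyvyhhe" → prefix "hovyhyvyhh" already present; 1 new (e)
  "hhhoovyeoo" → prefix "hhhoo" already present; 5 new (v, y, e, o, o)
  "hhhoovyvveh" → prefix "hhhoovy" already present; 4 new (v, v, e, h)
  "hhhoooeoovh" → prefix "hhhoooeo" already present; 3 new (o, v, h)
  "hhhoooeoo" → prefix "hhhoooeoo" already present; 0 new (none)
  "hhhoovyvve" → prefix "hhhoovyvve" already present; 0 new (none)
Total nodes = 10 + 9 + 6 + 7 + 4 + 1 + 1 + 1 + 5 + 4 + 3 + 0 + 0 = 51

51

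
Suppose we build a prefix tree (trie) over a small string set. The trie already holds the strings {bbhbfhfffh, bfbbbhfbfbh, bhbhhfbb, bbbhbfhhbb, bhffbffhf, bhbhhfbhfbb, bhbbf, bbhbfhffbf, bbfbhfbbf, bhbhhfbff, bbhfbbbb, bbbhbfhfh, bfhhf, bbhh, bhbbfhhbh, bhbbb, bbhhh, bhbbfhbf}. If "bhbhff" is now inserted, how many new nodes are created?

The longest prefix of "bhbhff" already in the trie is "bhbh" (length 4).
Each of the 2 remaining characters creates one node.

2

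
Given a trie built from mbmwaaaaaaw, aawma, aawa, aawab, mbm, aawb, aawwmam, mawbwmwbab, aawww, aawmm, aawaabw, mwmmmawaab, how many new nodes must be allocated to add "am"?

1

The longest prefix of "am" already in the trie is "a" (length 1).
Each of the 1 remaining characters creates one node.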